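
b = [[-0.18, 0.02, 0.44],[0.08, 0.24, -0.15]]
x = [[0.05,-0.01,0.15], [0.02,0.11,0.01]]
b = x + [[-0.23, 0.03, 0.29], [0.06, 0.13, -0.16]]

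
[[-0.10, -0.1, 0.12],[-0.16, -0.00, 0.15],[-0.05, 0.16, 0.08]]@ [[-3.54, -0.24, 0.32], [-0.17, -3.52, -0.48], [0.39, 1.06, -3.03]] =[[0.42,0.50,-0.35], [0.62,0.20,-0.51], [0.18,-0.47,-0.34]]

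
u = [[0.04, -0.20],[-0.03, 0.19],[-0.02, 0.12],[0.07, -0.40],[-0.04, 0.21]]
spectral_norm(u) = 0.55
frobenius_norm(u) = 0.55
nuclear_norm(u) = 0.56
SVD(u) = [[-0.37, -0.66], [0.35, -0.58], [0.22, -0.21], [-0.74, 0.19], [0.39, 0.39]] @ diag([0.5513231935344132, 0.006537298449358727]) @ [[-0.18,0.98], [-0.98,-0.18]]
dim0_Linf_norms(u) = [0.07, 0.4]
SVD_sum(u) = [[0.04, -0.2], [-0.03, 0.19], [-0.02, 0.12], [0.07, -0.40], [-0.04, 0.21]] + [[0.0, 0.00], [0.00, 0.00], [0.00, 0.00], [-0.00, -0.0], [-0.00, -0.00]]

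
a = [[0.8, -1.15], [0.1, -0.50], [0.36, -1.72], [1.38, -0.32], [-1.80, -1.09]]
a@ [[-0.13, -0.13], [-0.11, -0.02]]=[[0.02, -0.08], [0.04, -0.00], [0.14, -0.01], [-0.14, -0.17], [0.35, 0.26]]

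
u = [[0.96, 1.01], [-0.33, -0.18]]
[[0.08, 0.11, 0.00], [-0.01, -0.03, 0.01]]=u@[[-0.01, 0.05, -0.05], [0.09, 0.06, 0.05]]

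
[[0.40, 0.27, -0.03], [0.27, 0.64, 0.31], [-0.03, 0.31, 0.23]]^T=[[0.40,0.27,-0.03], [0.27,0.64,0.31], [-0.03,0.31,0.23]]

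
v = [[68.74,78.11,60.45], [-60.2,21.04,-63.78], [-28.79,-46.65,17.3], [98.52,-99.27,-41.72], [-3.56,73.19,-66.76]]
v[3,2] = -41.72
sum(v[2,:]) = -58.14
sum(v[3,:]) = -42.47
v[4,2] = -66.76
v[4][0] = -3.56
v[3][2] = -41.72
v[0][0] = 68.74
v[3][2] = -41.72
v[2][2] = 17.3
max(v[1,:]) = 21.04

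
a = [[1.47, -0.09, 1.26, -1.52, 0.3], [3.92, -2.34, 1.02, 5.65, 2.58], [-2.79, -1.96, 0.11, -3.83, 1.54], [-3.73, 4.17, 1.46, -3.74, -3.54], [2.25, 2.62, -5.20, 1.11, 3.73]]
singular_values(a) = [11.4, 6.79, 5.1, 2.38, 1.32]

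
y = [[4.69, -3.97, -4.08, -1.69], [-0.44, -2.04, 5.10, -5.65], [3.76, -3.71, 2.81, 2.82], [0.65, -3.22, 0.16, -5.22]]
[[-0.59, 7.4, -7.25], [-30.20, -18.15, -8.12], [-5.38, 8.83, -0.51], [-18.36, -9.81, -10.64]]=y @ [[-0.36, 0.94, 0.58], [1.19, -0.55, 1.75], [-2.53, -1.15, 0.31], [2.66, 2.30, 1.04]]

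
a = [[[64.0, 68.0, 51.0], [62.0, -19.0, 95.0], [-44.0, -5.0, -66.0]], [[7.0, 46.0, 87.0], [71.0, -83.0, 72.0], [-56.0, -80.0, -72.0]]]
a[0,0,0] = 64.0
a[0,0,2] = 51.0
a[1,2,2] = -72.0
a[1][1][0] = 71.0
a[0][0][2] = 51.0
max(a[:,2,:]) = -5.0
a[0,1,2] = 95.0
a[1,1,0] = 71.0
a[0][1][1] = -19.0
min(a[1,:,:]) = -83.0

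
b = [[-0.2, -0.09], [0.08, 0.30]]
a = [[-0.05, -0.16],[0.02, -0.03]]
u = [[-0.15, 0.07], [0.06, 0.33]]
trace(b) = 0.10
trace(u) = 0.18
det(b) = -0.05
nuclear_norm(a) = 0.20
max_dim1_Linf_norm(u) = 0.33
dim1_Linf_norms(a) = [0.16, 0.03]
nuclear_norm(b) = 0.50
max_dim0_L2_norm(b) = 0.31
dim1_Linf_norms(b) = [0.2, 0.3]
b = u + a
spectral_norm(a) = 0.17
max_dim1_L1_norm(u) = 0.39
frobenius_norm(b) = 0.38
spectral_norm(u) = 0.34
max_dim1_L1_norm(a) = 0.21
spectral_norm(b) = 0.35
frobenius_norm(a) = 0.17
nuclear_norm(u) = 0.50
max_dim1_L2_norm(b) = 0.31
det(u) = -0.05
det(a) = 0.00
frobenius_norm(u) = 0.37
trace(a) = -0.08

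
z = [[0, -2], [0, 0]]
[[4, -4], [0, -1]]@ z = [[0, -8], [0, 0]]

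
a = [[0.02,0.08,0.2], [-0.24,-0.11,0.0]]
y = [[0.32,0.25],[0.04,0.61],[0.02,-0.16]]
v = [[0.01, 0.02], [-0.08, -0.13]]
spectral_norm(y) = 0.70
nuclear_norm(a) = 0.48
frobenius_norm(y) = 0.75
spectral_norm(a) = 0.28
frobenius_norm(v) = 0.15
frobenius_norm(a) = 0.34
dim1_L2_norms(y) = [0.41, 0.61, 0.16]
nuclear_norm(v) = 0.16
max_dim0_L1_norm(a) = 0.26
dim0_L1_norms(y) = [0.38, 1.02]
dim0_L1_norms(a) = [0.26, 0.19, 0.2]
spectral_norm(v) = 0.15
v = a @ y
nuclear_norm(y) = 0.98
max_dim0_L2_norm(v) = 0.13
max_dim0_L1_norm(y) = 1.02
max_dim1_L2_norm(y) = 0.61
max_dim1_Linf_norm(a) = 0.24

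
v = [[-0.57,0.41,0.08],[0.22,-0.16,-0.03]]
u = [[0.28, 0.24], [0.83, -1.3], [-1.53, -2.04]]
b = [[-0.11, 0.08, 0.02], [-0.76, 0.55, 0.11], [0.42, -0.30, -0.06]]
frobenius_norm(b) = 1.09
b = u @ v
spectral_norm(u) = 2.65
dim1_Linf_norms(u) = [0.28, 1.3, 2.04]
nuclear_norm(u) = 4.06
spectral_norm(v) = 0.76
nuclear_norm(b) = 1.09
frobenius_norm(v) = 0.76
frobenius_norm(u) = 3.00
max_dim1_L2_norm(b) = 0.94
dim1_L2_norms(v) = [0.71, 0.27]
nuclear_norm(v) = 0.76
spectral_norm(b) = 1.09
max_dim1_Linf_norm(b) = 0.76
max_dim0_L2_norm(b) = 0.88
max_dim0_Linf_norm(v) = 0.57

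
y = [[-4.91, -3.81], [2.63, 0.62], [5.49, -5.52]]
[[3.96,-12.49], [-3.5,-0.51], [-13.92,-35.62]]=y @[[-1.56, -1.39],[0.97, 5.07]]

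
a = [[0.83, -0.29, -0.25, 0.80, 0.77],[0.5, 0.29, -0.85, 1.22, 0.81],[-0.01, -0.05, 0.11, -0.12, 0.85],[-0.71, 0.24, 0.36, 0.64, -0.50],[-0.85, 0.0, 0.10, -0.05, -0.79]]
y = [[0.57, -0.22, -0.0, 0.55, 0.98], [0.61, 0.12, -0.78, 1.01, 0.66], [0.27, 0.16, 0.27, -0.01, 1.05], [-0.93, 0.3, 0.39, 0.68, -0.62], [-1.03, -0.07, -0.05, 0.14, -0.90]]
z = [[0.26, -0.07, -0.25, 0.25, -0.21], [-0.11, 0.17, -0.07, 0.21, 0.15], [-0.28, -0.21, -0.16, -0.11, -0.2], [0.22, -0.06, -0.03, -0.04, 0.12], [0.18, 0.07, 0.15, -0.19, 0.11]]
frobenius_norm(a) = 2.95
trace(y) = 0.74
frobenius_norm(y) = 3.04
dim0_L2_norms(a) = [1.47, 0.48, 0.97, 1.6, 1.69]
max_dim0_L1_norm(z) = 1.05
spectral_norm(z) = 0.54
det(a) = 0.34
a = y + z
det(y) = 0.36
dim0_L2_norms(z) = [0.49, 0.29, 0.34, 0.4, 0.36]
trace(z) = 0.34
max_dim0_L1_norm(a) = 3.72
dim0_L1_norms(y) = [3.41, 0.87, 1.49, 2.39, 4.21]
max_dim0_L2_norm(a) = 1.69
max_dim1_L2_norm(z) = 0.49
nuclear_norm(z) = 1.65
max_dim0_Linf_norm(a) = 1.22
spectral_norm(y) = 2.49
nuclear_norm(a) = 5.33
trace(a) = 1.08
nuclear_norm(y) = 5.47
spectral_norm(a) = 2.45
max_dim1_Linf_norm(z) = 0.28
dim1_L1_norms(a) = [2.94, 3.67, 1.14, 2.45, 1.79]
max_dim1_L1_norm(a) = 3.67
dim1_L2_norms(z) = [0.49, 0.34, 0.45, 0.26, 0.33]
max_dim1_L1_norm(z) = 1.04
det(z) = -0.00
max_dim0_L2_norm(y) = 1.92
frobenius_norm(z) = 0.86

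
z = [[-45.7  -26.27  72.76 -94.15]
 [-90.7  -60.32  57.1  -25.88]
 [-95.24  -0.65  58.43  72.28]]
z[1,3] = -25.88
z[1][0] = -90.7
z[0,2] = 72.76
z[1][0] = -90.7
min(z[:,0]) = -95.24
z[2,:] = [-95.24, -0.65, 58.43, 72.28]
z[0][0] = -45.7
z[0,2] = 72.76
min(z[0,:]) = -94.15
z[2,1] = -0.65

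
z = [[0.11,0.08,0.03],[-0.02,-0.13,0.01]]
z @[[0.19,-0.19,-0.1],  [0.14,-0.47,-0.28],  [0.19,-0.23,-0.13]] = [[0.04, -0.07, -0.04], [-0.02, 0.06, 0.04]]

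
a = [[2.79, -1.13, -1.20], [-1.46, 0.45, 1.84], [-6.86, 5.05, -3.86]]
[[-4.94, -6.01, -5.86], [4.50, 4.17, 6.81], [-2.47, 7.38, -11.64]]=a @ [[-2.29,-2.29,-2.32],[-2.63,-1.10,-3.4],[1.27,0.72,2.69]]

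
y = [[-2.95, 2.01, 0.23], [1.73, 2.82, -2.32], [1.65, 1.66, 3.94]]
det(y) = -65.94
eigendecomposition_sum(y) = [[(-3.28-0j), (0.92-0j), (0.38-0j)],[(1.05+0j), (-0.3+0j), -0.12+0.00j],[(0.48+0j), -0.14+0.00j, (-0.06+0j)]] + [[0.16+0.13j,0.54+0.14j,-0.08+0.60j], [(0.34+0.66j),(1.56+1.22j),-1.10+1.82j], [0.58-0.46j,0.90-1.77j,2.00+0.73j]] + [[0.16-0.13j,(0.54-0.14j),-0.08-0.60j], [(0.34-0.66j),(1.56-1.22j),(-1.1-1.82j)], [(0.58+0.46j),(0.9+1.77j),(2-0.73j)]]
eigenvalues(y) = [(-3.63+0j), (3.72+2.08j), (3.72-2.08j)]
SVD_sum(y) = [[-0.09, -0.04, -0.31], [-0.37, -0.18, -1.30], [1.21, 0.59, 4.22]] + [[-0.11, -0.15, 0.05], [2.18, 2.94, -1.03], [0.66, 0.90, -0.31]] + [[-2.75, 2.21, 0.48], [-0.08, 0.06, 0.01], [-0.22, 0.18, 0.04]]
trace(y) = 3.81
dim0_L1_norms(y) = [6.33, 6.49, 6.49]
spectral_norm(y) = 4.64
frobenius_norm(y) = 7.08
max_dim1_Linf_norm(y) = 3.94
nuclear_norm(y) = 12.19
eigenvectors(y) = [[(0.94+0j),-0.04-0.19j,(-0.04+0.19j)], [(-0.3+0j),0.13-0.68j,0.13+0.68j], [(-0.14+0j),(-0.69+0j),-0.69-0.00j]]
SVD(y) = [[-0.07, -0.05, -1.0],[-0.29, 0.96, -0.03],[0.95, 0.29, -0.08]] @ diag([4.641315378585958, 3.9796176932429574, 3.5701168849393516]) @ [[0.27, 0.13, 0.95], [0.57, 0.77, -0.27], [0.77, -0.62, -0.14]]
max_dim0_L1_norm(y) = 6.49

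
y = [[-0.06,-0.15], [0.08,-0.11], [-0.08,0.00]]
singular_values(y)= [0.19, 0.13]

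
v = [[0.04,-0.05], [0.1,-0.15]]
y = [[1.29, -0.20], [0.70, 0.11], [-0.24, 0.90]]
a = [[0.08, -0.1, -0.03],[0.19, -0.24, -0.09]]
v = a @ y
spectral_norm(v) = 0.19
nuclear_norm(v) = 0.20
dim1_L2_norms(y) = [1.31, 0.71, 0.93]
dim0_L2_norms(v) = [0.11, 0.16]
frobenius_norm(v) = 0.19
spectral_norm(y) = 1.52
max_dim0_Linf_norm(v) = 0.15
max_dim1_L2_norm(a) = 0.32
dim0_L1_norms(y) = [2.23, 1.21]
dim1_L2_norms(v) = [0.06, 0.18]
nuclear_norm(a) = 0.35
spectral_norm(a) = 0.35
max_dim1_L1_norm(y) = 1.49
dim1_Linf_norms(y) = [1.29, 0.7, 0.9]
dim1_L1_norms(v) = [0.09, 0.25]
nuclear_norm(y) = 2.39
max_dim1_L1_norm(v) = 0.25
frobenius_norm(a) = 0.35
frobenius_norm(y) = 1.75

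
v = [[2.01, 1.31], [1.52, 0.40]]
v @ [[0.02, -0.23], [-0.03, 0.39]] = [[0.00,0.05], [0.02,-0.19]]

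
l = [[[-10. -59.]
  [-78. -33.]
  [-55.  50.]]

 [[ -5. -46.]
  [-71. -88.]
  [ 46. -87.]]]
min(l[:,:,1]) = -88.0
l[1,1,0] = -71.0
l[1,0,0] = -5.0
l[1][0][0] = -5.0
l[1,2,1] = -87.0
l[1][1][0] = -71.0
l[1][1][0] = -71.0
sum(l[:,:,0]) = -173.0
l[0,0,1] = -59.0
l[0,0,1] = -59.0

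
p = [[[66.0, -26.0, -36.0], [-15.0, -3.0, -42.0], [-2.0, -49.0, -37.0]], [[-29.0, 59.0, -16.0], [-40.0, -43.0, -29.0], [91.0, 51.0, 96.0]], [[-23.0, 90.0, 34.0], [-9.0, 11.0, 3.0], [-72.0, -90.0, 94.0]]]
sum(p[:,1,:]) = -167.0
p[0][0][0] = 66.0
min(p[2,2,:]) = -90.0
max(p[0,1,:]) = -3.0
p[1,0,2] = -16.0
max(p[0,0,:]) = 66.0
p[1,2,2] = 96.0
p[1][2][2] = 96.0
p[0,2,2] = -37.0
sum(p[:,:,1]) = 0.0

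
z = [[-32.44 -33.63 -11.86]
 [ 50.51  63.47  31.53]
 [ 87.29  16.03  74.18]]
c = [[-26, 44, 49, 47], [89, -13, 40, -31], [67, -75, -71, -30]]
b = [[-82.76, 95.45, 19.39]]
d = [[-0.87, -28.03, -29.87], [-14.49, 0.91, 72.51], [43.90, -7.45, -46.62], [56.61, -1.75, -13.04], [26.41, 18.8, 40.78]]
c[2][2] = -71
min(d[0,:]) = -29.87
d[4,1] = 18.8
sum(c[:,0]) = 130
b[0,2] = 19.39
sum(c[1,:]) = 85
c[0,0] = -26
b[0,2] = 19.39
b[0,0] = -82.76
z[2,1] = 16.03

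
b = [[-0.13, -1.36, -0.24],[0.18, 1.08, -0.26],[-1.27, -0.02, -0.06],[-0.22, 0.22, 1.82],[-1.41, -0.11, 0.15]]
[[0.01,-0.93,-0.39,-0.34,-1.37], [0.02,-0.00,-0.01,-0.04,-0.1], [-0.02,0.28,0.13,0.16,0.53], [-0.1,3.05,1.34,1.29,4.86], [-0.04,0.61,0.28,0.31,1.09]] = b@[[0.02, -0.3, -0.14, -0.16, -0.55], [-0.0, 0.43, 0.18, 0.15, 0.61], [-0.05, 1.59, 0.70, 0.67, 2.53]]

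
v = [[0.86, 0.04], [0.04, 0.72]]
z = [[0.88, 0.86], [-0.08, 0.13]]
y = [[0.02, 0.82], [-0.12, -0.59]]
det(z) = 0.18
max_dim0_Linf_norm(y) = 0.82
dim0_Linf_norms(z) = [0.88, 0.86]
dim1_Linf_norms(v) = [0.86, 0.72]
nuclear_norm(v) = 1.58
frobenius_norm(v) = 1.12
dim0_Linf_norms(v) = [0.86, 0.72]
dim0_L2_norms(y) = [0.12, 1.01]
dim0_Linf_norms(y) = [0.12, 0.82]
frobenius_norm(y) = 1.02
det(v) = 0.62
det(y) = 0.09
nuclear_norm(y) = 1.10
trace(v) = 1.58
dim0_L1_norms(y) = [0.14, 1.41]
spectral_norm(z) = 1.23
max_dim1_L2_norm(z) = 1.23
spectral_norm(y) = 1.01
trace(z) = 1.01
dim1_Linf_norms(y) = [0.82, 0.59]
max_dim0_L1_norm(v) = 0.9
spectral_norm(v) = 0.87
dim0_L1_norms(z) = [0.96, 0.99]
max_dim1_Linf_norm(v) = 0.86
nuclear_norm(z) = 1.38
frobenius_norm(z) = 1.24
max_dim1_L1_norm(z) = 1.74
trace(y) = -0.57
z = y + v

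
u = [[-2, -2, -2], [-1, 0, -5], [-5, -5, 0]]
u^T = [[-2, -1, -5], [-2, 0, -5], [-2, -5, 0]]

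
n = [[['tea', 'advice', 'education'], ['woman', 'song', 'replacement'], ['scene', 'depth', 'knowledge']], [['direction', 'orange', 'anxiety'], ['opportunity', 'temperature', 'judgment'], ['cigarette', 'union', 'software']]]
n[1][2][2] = 'software'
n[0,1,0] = 'woman'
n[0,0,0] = 'tea'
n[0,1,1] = 'song'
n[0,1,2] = 'replacement'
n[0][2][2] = 'knowledge'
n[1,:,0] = ['direction', 'opportunity', 'cigarette']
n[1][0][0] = 'direction'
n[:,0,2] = ['education', 'anxiety']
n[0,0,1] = 'advice'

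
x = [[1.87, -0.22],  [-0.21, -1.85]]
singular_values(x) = [1.88, 1.86]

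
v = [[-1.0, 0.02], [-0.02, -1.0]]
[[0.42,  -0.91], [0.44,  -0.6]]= v @ [[-0.43, 0.92], [-0.43, 0.58]]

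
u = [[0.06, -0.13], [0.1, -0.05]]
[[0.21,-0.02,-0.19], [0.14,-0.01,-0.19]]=u@[[0.82, -0.02, -1.45], [-1.25, 0.13, 0.82]]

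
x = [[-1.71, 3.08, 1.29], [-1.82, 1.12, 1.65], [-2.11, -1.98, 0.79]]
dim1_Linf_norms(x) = [3.08, 1.82, 2.11]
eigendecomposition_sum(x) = [[-0.70+0.82j,1.35+0.84j,(0.73-0.52j)], [(-0.94+0.27j),0.59+1.32j,0.81-0.03j], [(-0.85-0.97j),-1.23+1.46j,(0.5+0.95j)]] + [[(-0.7-0.82j), 1.35-0.84j, (0.73+0.52j)], [(-0.94-0.27j), (0.59-1.32j), 0.81+0.03j], [(-0.85+0.97j), (-1.23-1.46j), (0.5-0.95j)]] + [[-0.32+0.00j,(0.38+0j),-0.16-0.00j], [0.05-0.00j,-0.07-0.00j,(0.03+0j)], [(-0.4+0j),(0.49+0j),-0.21-0.00j]]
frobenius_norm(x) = 5.51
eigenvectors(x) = [[0.08+0.55j, 0.08-0.55j, (0.61+0j)], [-0.22+0.45j, (-0.22-0.45j), (-0.11+0j)], [-0.66+0.00j, (-0.66-0j), (0.78+0j)]]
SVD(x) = [[-0.82, -0.23, -0.52],[-0.57, 0.26, 0.78],[-0.04, 0.94, -0.35]] @ diag([4.475393253432317, 3.189365618128165, 0.3991267731366307]) @ [[0.56, -0.69, -0.45], [-0.65, -0.71, 0.27], [0.51, -0.14, 0.85]]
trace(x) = 0.20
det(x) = -5.70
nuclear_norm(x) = 8.06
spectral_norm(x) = 4.48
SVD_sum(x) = [[-2.08, 2.53, 1.67], [-1.44, 1.76, 1.16], [-0.11, 0.13, 0.08]] + [[0.47,0.52,-0.2], [-0.54,-0.59,0.23], [-1.93,-2.13,0.82]] + [[-0.11, 0.03, -0.18], [0.16, -0.04, 0.26], [-0.07, 0.02, -0.12]]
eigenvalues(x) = [(0.39+3.09j), (0.39-3.09j), (-0.59+0j)]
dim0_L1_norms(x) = [5.64, 6.18, 3.73]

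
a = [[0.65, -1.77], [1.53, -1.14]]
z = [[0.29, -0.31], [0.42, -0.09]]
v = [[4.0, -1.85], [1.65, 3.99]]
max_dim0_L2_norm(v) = 4.4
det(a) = 1.97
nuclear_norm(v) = 8.72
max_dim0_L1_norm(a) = 2.91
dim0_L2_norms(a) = [1.66, 2.11]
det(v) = 19.01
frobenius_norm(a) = 2.68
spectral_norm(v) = 4.46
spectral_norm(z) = 0.58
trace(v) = 7.99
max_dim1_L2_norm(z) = 0.43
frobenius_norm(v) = 6.17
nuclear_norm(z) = 0.76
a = z @ v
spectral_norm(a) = 2.57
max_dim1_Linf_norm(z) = 0.42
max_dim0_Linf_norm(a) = 1.77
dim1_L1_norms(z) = [0.6, 0.51]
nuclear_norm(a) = 3.34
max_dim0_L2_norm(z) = 0.51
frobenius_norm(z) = 0.60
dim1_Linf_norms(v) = [4.0, 3.99]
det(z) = 0.10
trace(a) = -0.49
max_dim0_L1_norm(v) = 5.84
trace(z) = 0.20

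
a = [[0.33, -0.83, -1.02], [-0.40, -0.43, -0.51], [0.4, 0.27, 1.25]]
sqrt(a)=[[0.63+0.11j, -0.57+0.44j, (-0.6+0.19j)], [-0.27+0.18j, (0.06+0.7j), -0.36+0.31j], [(0.23-0.05j), 0.20-0.20j, (1.18-0.09j)]]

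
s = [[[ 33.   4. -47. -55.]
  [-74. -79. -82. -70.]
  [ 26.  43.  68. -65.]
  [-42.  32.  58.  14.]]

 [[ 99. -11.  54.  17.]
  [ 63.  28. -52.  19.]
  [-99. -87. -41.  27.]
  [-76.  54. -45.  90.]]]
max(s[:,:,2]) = 68.0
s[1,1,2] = -52.0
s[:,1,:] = [[-74.0, -79.0, -82.0, -70.0], [63.0, 28.0, -52.0, 19.0]]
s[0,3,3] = 14.0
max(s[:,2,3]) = 27.0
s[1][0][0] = 99.0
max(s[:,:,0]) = 99.0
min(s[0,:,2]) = -82.0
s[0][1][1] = -79.0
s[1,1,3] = 19.0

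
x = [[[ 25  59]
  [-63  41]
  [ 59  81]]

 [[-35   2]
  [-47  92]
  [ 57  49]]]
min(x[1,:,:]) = -47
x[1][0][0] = -35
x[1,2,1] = 49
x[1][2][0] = 57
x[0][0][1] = 59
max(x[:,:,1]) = 92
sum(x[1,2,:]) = 106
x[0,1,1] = 41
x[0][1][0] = -63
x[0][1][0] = -63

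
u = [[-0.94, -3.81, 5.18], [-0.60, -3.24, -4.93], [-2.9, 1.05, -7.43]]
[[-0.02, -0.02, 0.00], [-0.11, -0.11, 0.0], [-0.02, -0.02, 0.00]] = u@[[-0.01, -0.01, 0.0],[0.02, 0.02, -0.0],[0.01, 0.01, -0.0]]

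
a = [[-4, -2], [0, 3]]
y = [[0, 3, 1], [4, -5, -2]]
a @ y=[[-8, -2, 0], [12, -15, -6]]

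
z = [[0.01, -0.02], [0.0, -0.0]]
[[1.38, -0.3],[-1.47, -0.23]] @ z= [[0.01, -0.03],  [-0.01, 0.03]]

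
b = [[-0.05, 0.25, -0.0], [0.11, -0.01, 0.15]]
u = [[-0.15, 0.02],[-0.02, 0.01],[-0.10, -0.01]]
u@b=[[0.01, -0.04, 0.00], [0.00, -0.01, 0.0], [0.00, -0.02, -0.00]]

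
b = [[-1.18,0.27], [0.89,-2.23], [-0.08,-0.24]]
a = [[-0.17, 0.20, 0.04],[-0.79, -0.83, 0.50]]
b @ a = [[-0.01, -0.46, 0.09], [1.61, 2.03, -1.08], [0.20, 0.18, -0.12]]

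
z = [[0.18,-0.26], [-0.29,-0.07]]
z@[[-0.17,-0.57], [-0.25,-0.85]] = [[0.03,0.12], [0.07,0.22]]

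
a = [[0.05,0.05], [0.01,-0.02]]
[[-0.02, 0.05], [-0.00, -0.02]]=a @ [[-0.32, -0.09], [-0.04, 1.04]]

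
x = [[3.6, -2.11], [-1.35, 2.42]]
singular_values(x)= [4.86, 1.21]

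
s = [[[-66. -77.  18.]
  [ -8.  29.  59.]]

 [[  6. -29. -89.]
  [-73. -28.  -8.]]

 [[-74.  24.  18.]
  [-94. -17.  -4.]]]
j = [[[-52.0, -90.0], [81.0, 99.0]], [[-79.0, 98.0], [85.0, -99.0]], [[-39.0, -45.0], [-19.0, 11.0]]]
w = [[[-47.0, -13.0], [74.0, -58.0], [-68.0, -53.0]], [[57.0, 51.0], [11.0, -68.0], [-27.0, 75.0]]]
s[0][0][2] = 18.0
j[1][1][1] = -99.0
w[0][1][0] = 74.0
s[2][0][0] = -74.0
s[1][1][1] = -28.0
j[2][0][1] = -45.0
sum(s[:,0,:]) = -269.0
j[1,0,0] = -79.0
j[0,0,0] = -52.0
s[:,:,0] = [[-66.0, -8.0], [6.0, -73.0], [-74.0, -94.0]]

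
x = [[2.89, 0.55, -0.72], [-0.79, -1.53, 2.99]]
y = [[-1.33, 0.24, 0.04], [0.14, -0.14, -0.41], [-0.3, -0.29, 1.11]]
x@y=[[-3.55,0.83,-0.91], [-0.06,-0.84,3.91]]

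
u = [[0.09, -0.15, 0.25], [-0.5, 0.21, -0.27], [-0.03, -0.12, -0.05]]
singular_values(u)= [0.65, 0.18, 0.13]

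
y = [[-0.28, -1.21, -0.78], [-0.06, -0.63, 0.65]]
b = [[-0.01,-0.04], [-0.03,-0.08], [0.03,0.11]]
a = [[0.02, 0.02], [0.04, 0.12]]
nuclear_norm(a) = 0.14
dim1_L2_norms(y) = [1.47, 0.91]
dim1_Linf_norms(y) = [1.21, 0.65]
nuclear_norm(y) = 2.36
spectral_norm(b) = 0.15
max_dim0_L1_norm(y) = 1.84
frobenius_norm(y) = 1.72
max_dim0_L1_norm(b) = 0.23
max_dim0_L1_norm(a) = 0.14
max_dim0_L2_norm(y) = 1.36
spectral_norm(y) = 1.48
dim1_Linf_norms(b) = [0.04, 0.08, 0.11]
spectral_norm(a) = 0.13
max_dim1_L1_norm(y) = 2.27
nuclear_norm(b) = 0.15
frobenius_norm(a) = 0.13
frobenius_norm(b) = 0.15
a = y @ b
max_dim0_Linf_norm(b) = 0.11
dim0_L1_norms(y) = [0.34, 1.84, 1.43]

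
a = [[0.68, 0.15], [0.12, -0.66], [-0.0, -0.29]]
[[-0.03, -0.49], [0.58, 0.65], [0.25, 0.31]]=a @ [[0.15,  -0.48], [-0.85,  -1.07]]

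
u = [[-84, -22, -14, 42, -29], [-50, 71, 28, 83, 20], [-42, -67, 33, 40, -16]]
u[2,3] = 40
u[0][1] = -22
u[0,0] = -84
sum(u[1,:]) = 152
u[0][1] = -22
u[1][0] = -50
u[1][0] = -50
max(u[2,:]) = 40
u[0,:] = [-84, -22, -14, 42, -29]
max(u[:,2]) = 33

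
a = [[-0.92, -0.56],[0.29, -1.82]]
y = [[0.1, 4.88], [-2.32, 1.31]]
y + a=[[-0.82, 4.32], [-2.03, -0.51]]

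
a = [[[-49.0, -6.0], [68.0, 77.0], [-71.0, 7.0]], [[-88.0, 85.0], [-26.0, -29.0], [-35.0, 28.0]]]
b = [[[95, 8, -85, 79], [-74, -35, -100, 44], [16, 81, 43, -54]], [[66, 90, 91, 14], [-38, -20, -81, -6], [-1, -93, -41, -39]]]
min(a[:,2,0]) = -71.0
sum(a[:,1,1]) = 48.0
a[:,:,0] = [[-49.0, 68.0, -71.0], [-88.0, -26.0, -35.0]]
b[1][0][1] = 90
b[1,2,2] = -41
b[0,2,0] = 16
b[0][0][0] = 95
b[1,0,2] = 91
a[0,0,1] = -6.0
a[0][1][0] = 68.0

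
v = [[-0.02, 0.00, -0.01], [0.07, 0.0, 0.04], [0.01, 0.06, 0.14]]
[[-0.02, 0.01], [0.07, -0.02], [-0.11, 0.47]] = v@[[1.54, -1.94], [-0.03, 1.69], [-0.88, 2.78]]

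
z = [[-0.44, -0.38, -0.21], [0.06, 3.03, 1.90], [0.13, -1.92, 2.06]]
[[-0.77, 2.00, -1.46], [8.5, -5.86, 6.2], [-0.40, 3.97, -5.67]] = z@[[-0.59, -2.91, 1.53], [1.84, -2.02, 2.4], [1.56, 0.23, -0.61]]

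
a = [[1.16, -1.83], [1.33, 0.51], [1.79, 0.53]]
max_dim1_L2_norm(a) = 2.17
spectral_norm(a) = 2.53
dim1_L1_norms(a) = [2.99, 1.84, 2.32]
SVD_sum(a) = [[1.46, -0.29], [1.18, -0.23], [1.62, -0.32]] + [[-0.30, -1.54], [0.15, 0.74], [0.17, 0.85]]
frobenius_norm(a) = 3.20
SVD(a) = [[-0.59,0.81], [-0.48,-0.39], [-0.65,-0.44]] @ diag([2.5329655395406414, 1.9474561806365722]) @ [[-0.98, 0.19], [-0.19, -0.98]]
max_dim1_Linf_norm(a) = 1.83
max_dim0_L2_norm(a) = 2.51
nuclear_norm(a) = 4.48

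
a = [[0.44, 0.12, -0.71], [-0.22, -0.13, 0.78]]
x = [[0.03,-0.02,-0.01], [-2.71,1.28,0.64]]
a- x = [[0.41, 0.14, -0.7],[2.49, -1.41, 0.14]]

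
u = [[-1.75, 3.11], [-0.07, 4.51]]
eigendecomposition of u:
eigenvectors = [[-1.00, -0.45], [-0.01, -0.89]]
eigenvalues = [-1.72, 4.48]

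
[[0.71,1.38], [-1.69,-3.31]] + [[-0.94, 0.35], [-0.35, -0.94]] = [[-0.23, 1.73], [-2.04, -4.25]]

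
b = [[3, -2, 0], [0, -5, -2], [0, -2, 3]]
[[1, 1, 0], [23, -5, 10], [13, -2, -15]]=b @ [[-3, 1, 0], [-5, 1, 0], [1, 0, -5]]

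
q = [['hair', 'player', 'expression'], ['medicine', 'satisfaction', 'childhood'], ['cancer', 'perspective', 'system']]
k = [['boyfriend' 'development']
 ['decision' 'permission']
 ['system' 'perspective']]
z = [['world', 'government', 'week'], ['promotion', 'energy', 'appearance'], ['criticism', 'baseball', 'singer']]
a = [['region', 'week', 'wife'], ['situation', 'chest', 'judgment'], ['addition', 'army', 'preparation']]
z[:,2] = ['week', 'appearance', 'singer']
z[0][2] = 'week'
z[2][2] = 'singer'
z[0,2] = 'week'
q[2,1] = 'perspective'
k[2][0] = 'system'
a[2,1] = 'army'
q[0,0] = 'hair'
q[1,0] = 'medicine'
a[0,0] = 'region'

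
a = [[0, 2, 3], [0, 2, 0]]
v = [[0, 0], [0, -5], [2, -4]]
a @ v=[[6, -22], [0, -10]]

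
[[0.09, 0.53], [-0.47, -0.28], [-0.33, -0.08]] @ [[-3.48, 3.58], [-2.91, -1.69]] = [[-1.86, -0.57], [2.45, -1.21], [1.38, -1.05]]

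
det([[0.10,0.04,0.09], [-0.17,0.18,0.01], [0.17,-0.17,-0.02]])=-0.000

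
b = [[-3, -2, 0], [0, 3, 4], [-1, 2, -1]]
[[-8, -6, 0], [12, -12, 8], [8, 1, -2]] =b@[[0, 2, 0], [4, 0, 0], [0, -3, 2]]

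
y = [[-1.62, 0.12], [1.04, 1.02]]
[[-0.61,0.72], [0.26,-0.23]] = y@ [[0.37, -0.43], [-0.12, 0.21]]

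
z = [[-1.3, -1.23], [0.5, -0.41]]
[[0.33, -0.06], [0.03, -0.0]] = z @ [[-0.08, 0.02], [-0.18, 0.03]]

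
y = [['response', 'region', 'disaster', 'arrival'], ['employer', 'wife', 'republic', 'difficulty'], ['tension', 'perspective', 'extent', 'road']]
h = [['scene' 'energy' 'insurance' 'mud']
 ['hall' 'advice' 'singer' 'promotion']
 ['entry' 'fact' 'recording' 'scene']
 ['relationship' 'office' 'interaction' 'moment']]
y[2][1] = 'perspective'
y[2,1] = 'perspective'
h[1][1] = 'advice'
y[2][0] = 'tension'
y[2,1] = 'perspective'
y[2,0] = 'tension'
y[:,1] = ['region', 'wife', 'perspective']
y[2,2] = 'extent'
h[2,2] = 'recording'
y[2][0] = 'tension'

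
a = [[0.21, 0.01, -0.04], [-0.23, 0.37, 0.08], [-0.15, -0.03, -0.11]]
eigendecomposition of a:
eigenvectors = [[0.11, 0.36, 0.12], [0.99, 0.91, -0.10], [-0.1, -0.22, 0.99]]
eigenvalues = [0.34, 0.26, -0.13]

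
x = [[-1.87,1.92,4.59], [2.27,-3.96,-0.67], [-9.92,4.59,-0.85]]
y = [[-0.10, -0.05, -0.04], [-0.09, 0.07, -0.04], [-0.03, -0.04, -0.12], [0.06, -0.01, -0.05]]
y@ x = [[0.47, -0.18, -0.39], [0.72, -0.63, -0.43], [1.16, -0.45, -0.01], [0.36, -0.07, 0.32]]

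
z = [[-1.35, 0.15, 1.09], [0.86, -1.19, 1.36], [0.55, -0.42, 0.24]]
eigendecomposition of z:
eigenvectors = [[0.84, -0.43, -0.41],[-0.45, -0.79, -0.89],[-0.31, -0.43, -0.21]]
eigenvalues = [-1.84, 0.02, -0.48]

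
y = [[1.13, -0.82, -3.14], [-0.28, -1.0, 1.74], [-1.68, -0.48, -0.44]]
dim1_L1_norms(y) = [5.09, 3.02, 2.6]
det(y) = 8.79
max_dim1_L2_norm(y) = 3.44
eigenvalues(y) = [(2.84+0j), (-1.58+0.78j), (-1.58-0.78j)]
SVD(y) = [[-0.90, 0.05, 0.44],[0.44, 0.06, 0.90],[0.02, 1.0, -0.07]] @ diag([3.7736654255653947, 1.8030510073132229, 1.292190512625412]) @ [[-0.31, 0.08, 0.95], [-0.91, -0.32, -0.27], [0.28, -0.95, 0.17]]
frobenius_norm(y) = 4.38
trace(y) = -0.31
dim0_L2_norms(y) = [2.04, 1.38, 3.62]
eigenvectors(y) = [[(-0.88+0j), 0.22-0.40j, (0.22+0.4j)],[(0.25+0j), -0.74+0.00j, (-0.74-0j)],[(0.41+0j), 0.28-0.40j, (0.28+0.4j)]]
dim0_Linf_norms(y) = [1.68, 1.0, 3.14]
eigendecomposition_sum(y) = [[(1.9+0j),-0.17+0.00j,(-1.9+0j)], [(-0.54+0j),(0.05+0j),(0.54+0j)], [-0.89+0.00j,0.08+0.00j,0.90+0.00j]] + [[-0.38-0.12j,-0.33-0.54j,(-0.62+0.08j)], [0.13+0.64j,-0.52+0.89j,0.60+0.82j], [-0.39-0.17j,(-0.28-0.62j),-0.67+0.01j]] + [[(-0.38+0.12j), (-0.33+0.54j), -0.62-0.08j], [0.13-0.64j, (-0.52-0.89j), (0.6-0.82j)], [(-0.39+0.17j), -0.28+0.62j, (-0.67-0.01j)]]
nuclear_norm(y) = 6.87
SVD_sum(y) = [[1.05, -0.26, -3.21], [-0.51, 0.13, 1.57], [-0.02, 0.01, 0.06]] + [[-0.08, -0.03, -0.02], [-0.09, -0.03, -0.03], [-1.63, -0.57, -0.49]] + [[0.16, -0.53, 0.09], [0.33, -1.09, 0.19], [-0.03, 0.09, -0.02]]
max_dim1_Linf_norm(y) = 3.14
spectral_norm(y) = 3.77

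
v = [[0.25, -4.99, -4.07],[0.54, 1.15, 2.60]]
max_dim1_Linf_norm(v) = 4.99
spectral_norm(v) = 6.94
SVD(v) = [[-0.93, 0.38], [0.38, 0.93]] @ diag([6.936773402077617, 1.3352058898269286]) @ [[-0.00, 0.73, 0.68], [0.45, -0.61, 0.65]]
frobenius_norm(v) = 7.06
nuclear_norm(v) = 8.27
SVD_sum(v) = [[0.03, -4.68, -4.4],  [-0.01, 1.91, 1.79]] + [[0.22, -0.31, 0.33],[0.55, -0.76, 0.81]]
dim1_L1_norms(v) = [9.31, 4.29]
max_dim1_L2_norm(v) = 6.44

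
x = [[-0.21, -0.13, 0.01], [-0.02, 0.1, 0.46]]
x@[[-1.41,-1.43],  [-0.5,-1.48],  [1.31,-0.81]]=[[0.37, 0.48], [0.58, -0.49]]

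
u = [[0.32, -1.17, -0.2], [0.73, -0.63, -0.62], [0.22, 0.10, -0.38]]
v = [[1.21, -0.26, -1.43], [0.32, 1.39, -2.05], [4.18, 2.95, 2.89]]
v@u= [[-0.12, -1.39, 0.46], [0.67, -1.46, -0.15], [4.13, -6.46, -3.76]]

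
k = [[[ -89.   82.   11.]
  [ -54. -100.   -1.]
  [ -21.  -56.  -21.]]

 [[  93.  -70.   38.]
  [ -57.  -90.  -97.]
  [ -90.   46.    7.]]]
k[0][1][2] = -1.0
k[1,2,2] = 7.0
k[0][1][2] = -1.0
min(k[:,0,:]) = -89.0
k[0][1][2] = -1.0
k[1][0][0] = 93.0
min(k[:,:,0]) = -90.0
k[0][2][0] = -21.0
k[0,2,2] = -21.0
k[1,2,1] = 46.0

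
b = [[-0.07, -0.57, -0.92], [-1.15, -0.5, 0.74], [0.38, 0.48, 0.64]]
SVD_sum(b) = [[0.36, 0.08, -0.38], [-0.94, -0.2, 1.00], [-0.09, -0.02, 0.09]] + [[-0.46, -0.6, -0.56], [-0.22, -0.28, -0.26], [0.43, 0.56, 0.52]] + [[0.03,  -0.05,  0.02], [0.01,  -0.01,  0.01], [0.04,  -0.06,  0.03]]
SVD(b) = [[0.36, 0.69, 0.63], [-0.93, 0.33, 0.17], [-0.09, -0.64, 0.76]] @ diag([1.4904298984788371, 1.360011758741897, 0.09842120606929393]) @ [[0.68, 0.15, -0.72], [-0.49, -0.64, -0.59], [0.55, -0.76, 0.36]]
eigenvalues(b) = [-1.05, 0.21, 0.91]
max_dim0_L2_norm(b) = 1.34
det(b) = -0.20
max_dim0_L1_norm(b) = 2.3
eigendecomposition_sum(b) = [[-0.25, -0.22, -0.04], [-0.95, -0.85, -0.14], [0.32, 0.29, 0.05]] + [[0.15, 0.05, 0.25], [-0.18, -0.05, -0.29], [0.07, 0.02, 0.11]] + [[0.02, -0.39, -1.13], [-0.02, 0.41, 1.17], [-0.01, 0.17, 0.49]]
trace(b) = 0.07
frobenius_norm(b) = 2.02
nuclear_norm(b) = 2.95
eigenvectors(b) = [[0.24,0.62,-0.67],  [0.92,-0.73,0.69],  [-0.31,0.27,0.28]]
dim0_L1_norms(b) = [1.6, 1.55, 2.3]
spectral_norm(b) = 1.49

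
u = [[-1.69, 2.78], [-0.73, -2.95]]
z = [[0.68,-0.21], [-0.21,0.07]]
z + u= [[-1.01, 2.57],[-0.94, -2.88]]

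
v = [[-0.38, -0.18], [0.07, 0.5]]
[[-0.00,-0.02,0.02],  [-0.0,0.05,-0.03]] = v @[[0.01, -0.0, -0.02], [-0.01, 0.10, -0.05]]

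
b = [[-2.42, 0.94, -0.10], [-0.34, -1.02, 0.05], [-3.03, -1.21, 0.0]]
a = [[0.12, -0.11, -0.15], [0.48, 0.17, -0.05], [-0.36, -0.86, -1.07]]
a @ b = [[0.2, 0.41, -0.02],[-1.07, 0.34, -0.04],[4.41, 1.83, -0.01]]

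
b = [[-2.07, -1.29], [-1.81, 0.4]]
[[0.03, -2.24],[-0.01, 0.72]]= b@[[0.00, -0.01], [-0.02, 1.75]]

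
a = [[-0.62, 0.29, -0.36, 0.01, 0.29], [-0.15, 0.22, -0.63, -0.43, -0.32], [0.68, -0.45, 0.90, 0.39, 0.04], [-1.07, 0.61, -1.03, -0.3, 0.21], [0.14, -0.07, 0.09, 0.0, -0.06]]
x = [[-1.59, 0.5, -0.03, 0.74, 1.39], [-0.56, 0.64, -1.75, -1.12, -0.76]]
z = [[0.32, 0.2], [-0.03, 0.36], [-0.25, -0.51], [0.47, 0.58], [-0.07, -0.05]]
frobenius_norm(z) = 1.08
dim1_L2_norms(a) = [0.83, 0.87, 1.28, 1.65, 0.19]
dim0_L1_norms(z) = [1.14, 1.7]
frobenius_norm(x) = 3.30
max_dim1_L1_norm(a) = 3.22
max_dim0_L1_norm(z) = 1.7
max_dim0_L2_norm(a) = 1.55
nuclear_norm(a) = 3.03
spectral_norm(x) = 2.47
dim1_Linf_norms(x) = [1.59, 1.75]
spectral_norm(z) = 1.04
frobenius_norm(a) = 2.41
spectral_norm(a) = 2.30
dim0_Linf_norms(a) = [1.07, 0.61, 1.03, 0.43, 0.32]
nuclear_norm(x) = 4.66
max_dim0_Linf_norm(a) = 1.07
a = z @ x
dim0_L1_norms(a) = [2.66, 1.64, 3.01, 1.13, 0.92]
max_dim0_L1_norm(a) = 3.01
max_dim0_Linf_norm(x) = 1.75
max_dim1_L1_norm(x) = 4.83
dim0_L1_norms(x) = [2.15, 1.14, 1.78, 1.86, 2.15]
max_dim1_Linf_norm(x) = 1.75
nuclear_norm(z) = 1.33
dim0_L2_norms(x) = [1.69, 0.81, 1.75, 1.34, 1.58]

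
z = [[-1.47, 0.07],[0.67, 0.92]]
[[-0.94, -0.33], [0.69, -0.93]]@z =[[1.16, -0.37], [-1.64, -0.81]]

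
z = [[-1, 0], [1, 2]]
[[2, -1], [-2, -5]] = z @[[-2, 1], [0, -3]]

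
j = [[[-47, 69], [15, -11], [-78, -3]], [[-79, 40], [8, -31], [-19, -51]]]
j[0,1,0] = 15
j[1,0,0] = -79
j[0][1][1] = -11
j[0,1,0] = 15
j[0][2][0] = -78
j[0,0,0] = -47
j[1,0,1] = 40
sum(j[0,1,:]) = 4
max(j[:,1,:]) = 15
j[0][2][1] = -3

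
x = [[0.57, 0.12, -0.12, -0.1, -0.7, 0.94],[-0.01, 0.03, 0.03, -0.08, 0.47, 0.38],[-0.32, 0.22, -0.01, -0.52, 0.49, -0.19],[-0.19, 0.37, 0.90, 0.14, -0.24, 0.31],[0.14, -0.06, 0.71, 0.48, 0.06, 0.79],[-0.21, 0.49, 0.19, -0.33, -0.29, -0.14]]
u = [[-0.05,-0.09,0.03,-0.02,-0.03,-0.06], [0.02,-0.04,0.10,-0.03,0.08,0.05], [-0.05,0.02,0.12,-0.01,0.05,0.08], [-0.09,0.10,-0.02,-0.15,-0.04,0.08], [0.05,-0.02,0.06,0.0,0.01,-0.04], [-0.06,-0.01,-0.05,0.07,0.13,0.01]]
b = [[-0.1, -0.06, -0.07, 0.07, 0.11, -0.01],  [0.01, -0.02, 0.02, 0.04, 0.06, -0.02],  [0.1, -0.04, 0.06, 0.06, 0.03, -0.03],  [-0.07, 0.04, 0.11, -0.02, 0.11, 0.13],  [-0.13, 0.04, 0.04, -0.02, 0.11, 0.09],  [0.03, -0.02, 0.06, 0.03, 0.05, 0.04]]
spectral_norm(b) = 0.31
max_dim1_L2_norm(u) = 0.22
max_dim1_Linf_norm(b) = 0.13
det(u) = -0.00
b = x @ u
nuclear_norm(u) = 0.83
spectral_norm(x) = 1.70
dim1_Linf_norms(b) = [0.11, 0.06, 0.1, 0.13, 0.13, 0.06]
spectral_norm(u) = 0.24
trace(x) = 0.65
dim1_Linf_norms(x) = [0.94, 0.47, 0.52, 0.9, 0.79, 0.49]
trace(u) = -0.10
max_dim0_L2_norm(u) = 0.18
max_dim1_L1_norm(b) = 0.48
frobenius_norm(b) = 0.40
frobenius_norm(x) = 2.43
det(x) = -0.00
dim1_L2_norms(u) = [0.13, 0.15, 0.16, 0.22, 0.09, 0.17]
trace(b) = 0.07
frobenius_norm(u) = 0.39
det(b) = -0.00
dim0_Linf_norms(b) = [0.13, 0.06, 0.11, 0.07, 0.11, 0.13]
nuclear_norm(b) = 0.71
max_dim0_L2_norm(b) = 0.21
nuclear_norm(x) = 4.74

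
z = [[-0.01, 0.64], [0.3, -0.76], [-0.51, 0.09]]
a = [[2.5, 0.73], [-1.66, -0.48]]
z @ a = [[-1.09, -0.31], [2.01, 0.58], [-1.42, -0.42]]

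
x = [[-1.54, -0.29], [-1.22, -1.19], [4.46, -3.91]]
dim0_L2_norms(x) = [4.87, 4.1]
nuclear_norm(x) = 8.10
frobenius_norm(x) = 6.37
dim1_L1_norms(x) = [1.83, 2.41, 8.37]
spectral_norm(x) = 6.02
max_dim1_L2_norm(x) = 5.93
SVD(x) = [[-0.17, -0.57], [-0.03, -0.81], [0.98, -0.13]] @ diag([6.016260632305466, 2.0843483404103638]) @ [[0.78, -0.63], [0.63, 0.78]]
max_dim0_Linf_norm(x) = 4.46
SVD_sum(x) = [[-0.8, 0.64], [-0.16, 0.13], [4.63, -3.7]] + [[-0.74, -0.93],[-1.06, -1.32],[-0.17, -0.21]]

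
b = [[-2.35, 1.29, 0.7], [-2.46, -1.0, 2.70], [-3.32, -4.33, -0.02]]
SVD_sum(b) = [[-0.75,-0.67,0.25],[-2.23,-1.98,0.73],[-3.77,-3.36,1.23]] + [[-0.95, 1.57, 1.36], [-0.81, 1.34, 1.16], [0.67, -1.1, -0.95]] + [[-0.64, 0.39, -0.9], [0.58, -0.35, 0.81], [-0.21, 0.13, -0.30]]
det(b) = -34.02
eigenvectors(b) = [[0.68+0.00j,(0.08+0.23j),0.08-0.23j], [-0.20+0.00j,(-0.18+0.55j),(-0.18-0.55j)], [(0.7+0j),(-0.78+0j),-0.78-0.00j]]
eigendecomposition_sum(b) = [[(-1.52+0j), (0.62-0j), -0.31-0.00j], [0.45-0.00j, (-0.18+0j), (0.09+0j)], [-1.55+0.00j, 0.63-0.00j, (-0.31-0j)]] + [[(-0.42+0.44j),  0.33+0.70j,  (0.5-0.23j)], [-1.45+0.22j,  (-0.41+1.82j),  1.30+0.31j], [(-0.88-1.75j),  (-2.48+0.24j),  (0.15+1.78j)]] + [[(-0.42-0.44j),(0.33-0.7j),(0.5+0.23j)], [(-1.45-0.22j),-0.41-1.82j,(1.3-0.31j)], [(-0.88+1.75j),(-2.48-0.24j),0.15-1.78j]]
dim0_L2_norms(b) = [4.75, 4.63, 2.79]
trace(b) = -3.37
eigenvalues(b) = [(-2.02+0j), (-0.68+4.05j), (-0.68-4.05j)]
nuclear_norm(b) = 11.16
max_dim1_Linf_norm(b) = 4.33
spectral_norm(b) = 6.13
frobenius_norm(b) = 7.20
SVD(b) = [[-0.17,  0.67,  0.72], [-0.50,  0.57,  -0.65], [-0.85,  -0.47,  0.24]] @ diag([6.128848666565341, 3.4004697420062664, 1.6321518177057195]) @ [[0.73, 0.65, -0.24], [-0.42, 0.69, 0.59], [-0.55, 0.33, -0.77]]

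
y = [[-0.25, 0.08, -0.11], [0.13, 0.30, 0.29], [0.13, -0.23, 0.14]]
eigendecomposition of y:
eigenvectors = [[0.93+0.00j, 0.10-0.20j, 0.10+0.20j], [-0.03+0.00j, (0.7+0j), 0.70-0.00j], [(-0.37+0j), (-0.29+0.61j), -0.29-0.61j]]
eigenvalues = [(-0.21+0j), (0.2+0.22j), (0.2-0.22j)]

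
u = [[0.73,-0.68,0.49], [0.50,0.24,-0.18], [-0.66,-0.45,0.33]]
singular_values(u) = [1.13, 1.03, 0.0]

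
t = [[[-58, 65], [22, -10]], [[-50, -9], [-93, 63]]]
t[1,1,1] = 63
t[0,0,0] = -58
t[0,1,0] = 22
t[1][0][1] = -9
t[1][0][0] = -50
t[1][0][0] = -50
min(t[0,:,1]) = -10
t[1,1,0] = -93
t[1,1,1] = 63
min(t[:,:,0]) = -93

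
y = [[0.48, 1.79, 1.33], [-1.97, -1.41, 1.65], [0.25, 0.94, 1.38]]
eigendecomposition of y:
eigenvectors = [[(-0.52-0.42j),  (-0.52+0.42j),  0.72+0.00j],[(0.7+0j),  0.70-0.00j,  -0.10+0.00j],[(-0.24-0.07j),  (-0.24+0.07j),  (0.69+0j)]]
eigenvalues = [(-0.53+1j), (-0.53-1j), (1.51+0j)]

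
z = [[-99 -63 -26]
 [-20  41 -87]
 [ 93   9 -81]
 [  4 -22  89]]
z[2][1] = 9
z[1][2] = -87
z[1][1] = 41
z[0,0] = -99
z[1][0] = -20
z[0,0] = -99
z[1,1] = 41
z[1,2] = -87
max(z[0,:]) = -26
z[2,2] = -81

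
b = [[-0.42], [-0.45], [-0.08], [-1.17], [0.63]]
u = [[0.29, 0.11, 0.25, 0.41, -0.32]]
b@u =[[-0.12, -0.05, -0.1, -0.17, 0.13], [-0.13, -0.05, -0.11, -0.18, 0.14], [-0.02, -0.01, -0.02, -0.03, 0.03], [-0.34, -0.13, -0.29, -0.48, 0.37], [0.18, 0.07, 0.16, 0.26, -0.20]]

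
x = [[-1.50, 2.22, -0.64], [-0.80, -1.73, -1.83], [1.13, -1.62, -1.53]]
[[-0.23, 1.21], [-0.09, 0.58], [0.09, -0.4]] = x @ [[0.09, -0.48], [-0.03, 0.15], [0.04, -0.25]]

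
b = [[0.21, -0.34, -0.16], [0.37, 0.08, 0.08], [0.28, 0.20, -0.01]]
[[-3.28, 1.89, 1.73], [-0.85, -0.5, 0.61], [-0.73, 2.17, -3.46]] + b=[[-3.07,1.55,1.57], [-0.48,-0.42,0.69], [-0.45,2.37,-3.47]]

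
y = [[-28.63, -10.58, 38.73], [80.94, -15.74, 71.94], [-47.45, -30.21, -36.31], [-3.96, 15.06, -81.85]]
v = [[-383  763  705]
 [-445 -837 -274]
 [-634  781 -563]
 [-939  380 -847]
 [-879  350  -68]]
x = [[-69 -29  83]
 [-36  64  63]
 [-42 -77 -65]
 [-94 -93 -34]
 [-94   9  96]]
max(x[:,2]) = 96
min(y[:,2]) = -81.85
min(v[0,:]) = -383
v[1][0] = -445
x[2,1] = -77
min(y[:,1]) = -30.21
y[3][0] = -3.96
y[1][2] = 71.94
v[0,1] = 763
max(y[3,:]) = 15.06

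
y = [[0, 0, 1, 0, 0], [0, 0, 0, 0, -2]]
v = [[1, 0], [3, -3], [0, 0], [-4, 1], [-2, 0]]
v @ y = [[0, 0, 1, 0, 0], [0, 0, 3, 0, 6], [0, 0, 0, 0, 0], [0, 0, -4, 0, -2], [0, 0, -2, 0, 0]]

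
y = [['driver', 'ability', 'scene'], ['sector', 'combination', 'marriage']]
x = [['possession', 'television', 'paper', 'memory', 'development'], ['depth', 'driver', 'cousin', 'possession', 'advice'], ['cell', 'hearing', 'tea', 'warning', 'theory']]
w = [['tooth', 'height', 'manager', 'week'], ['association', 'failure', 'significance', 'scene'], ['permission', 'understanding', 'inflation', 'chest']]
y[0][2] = 'scene'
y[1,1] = 'combination'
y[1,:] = ['sector', 'combination', 'marriage']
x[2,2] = 'tea'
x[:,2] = ['paper', 'cousin', 'tea']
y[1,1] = 'combination'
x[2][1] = 'hearing'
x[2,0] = 'cell'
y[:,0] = ['driver', 'sector']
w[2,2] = 'inflation'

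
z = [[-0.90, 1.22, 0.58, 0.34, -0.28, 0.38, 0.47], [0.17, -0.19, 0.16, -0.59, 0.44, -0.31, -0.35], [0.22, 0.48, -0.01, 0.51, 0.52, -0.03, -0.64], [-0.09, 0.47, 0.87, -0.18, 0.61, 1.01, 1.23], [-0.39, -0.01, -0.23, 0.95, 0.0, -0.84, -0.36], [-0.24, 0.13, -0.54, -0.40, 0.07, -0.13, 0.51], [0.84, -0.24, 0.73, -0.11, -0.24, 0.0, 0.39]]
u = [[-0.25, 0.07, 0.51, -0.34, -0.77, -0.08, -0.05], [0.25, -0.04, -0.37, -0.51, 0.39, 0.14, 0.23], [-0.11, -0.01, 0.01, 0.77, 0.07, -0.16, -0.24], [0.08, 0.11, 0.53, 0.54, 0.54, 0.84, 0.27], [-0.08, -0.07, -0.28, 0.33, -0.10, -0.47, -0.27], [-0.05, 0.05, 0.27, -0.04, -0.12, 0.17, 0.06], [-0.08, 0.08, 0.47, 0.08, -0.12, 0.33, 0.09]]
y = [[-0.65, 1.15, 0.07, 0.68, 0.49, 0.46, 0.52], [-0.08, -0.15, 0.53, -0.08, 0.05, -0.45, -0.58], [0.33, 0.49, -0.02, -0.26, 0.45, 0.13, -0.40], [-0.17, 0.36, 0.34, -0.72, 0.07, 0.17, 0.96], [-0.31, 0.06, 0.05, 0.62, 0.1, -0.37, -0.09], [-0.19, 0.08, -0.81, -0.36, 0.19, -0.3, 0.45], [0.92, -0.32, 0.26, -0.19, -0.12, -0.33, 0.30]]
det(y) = 0.03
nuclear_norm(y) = 7.01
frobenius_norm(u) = 2.26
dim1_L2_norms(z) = [1.79, 0.92, 1.1, 1.98, 1.39, 0.9, 1.23]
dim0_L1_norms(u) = [0.9, 0.43, 2.44, 2.61, 2.11, 2.19, 1.21]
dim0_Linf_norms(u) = [0.25, 0.11, 0.53, 0.77, 0.77, 0.84, 0.27]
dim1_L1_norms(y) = [4.02, 1.92, 2.08, 2.79, 1.6, 2.38, 2.44]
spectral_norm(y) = 1.98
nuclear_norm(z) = 8.47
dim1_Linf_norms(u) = [0.77, 0.51, 0.77, 0.84, 0.47, 0.27, 0.47]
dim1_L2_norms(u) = [1.02, 0.83, 0.83, 1.29, 0.71, 0.36, 0.61]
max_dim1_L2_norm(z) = 1.98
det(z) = 1.27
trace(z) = -1.02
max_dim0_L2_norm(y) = 1.41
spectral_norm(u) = 1.47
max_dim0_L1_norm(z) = 3.95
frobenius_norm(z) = 3.67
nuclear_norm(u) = 3.90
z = y + u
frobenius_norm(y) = 3.07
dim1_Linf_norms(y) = [1.15, 0.58, 0.49, 0.96, 0.62, 0.81, 0.92]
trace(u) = 0.42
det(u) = 0.00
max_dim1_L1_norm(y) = 4.02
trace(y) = -1.44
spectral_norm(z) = 2.48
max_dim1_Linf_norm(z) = 1.23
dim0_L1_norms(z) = [2.85, 2.74, 3.12, 3.08, 2.16, 2.7, 3.95]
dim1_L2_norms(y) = [1.71, 0.93, 0.89, 1.32, 0.8, 1.08, 1.13]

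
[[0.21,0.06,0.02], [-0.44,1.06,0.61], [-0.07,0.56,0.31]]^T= [[0.21,-0.44,-0.07], [0.06,1.06,0.56], [0.02,0.61,0.31]]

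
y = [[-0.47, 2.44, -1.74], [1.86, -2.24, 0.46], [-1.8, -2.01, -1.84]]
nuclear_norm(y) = 8.61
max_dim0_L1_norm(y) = 6.69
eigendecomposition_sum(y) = [[1.09+0.00j, (0.88+0j), -0.42+0.00j], [(0.42+0j), 0.34+0.00j, (-0.16+0j)], [(-0.78+0j), -0.63+0.00j, 0.30+0.00j]] + [[-0.78-1.07j, 0.78-0.25j, (-0.66-1.62j)], [(0.72+1.96j), -1.29+0.04j, 0.31+2.73j], [(-0.51+1.34j), (-0.69-0.56j), -1.07+1.56j]] + [[(-0.78+1.07j), 0.78+0.25j, (-0.66+1.62j)], [(0.72-1.96j), (-1.29-0.04j), (0.31-2.73j)], [-0.51-1.34j, -0.69+0.56j, (-1.07-1.56j)]]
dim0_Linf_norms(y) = [1.86, 2.44, 1.84]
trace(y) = -4.55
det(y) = 17.48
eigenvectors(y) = [[(-0.77+0j), (-0.45+0.13j), (-0.45-0.13j)], [(-0.3+0j), (0.73+0j), 0.73-0.00j], [0.56+0.00j, (0.38+0.33j), (0.38-0.33j)]]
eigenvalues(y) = [(1.73+0j), (-3.14+0.53j), (-3.14-0.53j)]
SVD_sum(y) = [[-0.96, 2.55, -0.92], [0.92, -2.44, 0.88], [0.20, -0.53, 0.19]] + [[-0.16, -0.12, -0.16], [0.27, 0.20, 0.27], [-2.04, -1.48, -1.99]] + [[0.65, 0.00, -0.67], [0.67, 0.0, -0.69], [0.04, 0.00, -0.04]]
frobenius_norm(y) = 5.34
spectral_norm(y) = 4.03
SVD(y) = [[-0.71, 0.08, 0.70], [0.68, -0.13, 0.72], [0.15, 0.99, 0.04]] @ diag([4.026756424446061, 3.2491479774912557, 1.3359903137923037]) @ [[0.33, -0.89, 0.32],  [-0.63, -0.46, -0.62],  [0.70, 0.0, -0.72]]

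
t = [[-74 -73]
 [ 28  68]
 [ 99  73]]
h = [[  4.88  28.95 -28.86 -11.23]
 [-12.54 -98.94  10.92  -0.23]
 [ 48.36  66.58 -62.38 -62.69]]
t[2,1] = 73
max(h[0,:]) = 28.95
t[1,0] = 28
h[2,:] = [48.36, 66.58, -62.38, -62.69]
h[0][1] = 28.95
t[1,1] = 68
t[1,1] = 68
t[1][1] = 68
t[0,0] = -74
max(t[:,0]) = 99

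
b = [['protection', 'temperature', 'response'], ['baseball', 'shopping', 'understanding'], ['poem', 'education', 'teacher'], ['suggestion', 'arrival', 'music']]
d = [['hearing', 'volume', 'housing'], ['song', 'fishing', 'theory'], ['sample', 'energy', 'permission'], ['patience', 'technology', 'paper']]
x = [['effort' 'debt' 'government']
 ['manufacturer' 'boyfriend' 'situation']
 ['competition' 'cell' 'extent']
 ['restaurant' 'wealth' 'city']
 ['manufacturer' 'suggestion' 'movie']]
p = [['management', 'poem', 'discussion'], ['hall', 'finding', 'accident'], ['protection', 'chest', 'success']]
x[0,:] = ['effort', 'debt', 'government']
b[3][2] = 'music'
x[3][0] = 'restaurant'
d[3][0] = 'patience'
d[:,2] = ['housing', 'theory', 'permission', 'paper']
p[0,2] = 'discussion'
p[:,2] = ['discussion', 'accident', 'success']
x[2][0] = 'competition'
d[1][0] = 'song'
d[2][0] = 'sample'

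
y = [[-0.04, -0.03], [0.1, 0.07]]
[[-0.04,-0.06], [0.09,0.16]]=y@[[1.05, 1.28], [-0.21, 0.40]]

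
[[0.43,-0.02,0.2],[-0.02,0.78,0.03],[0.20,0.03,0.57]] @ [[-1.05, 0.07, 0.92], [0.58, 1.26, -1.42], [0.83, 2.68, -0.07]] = [[-0.3, 0.54, 0.41], [0.50, 1.06, -1.13], [0.28, 1.58, 0.1]]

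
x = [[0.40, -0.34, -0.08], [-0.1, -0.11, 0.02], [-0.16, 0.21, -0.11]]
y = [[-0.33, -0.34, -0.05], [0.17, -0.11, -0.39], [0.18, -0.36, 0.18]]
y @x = [[-0.09, 0.14, 0.03],  [0.14, -0.13, 0.03],  [0.08, 0.02, -0.04]]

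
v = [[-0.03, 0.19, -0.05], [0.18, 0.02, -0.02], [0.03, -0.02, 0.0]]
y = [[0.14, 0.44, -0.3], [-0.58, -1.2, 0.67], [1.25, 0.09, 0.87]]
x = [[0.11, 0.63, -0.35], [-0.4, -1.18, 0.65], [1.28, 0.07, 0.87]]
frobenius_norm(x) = 2.22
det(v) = 0.00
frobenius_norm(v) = 0.27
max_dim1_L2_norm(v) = 0.2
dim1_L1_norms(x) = [1.09, 2.23, 2.22]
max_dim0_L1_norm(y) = 1.97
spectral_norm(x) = 1.58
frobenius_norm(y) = 2.20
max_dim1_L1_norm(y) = 2.45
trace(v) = -0.01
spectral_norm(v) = 0.20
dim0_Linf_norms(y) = [1.25, 1.2, 0.87]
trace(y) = -0.19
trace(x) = -0.20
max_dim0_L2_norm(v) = 0.19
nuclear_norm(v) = 0.39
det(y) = 0.00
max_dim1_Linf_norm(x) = 1.28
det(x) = 0.11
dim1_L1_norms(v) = [0.27, 0.22, 0.05]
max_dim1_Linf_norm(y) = 1.25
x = v + y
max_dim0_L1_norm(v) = 0.24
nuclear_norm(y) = 3.11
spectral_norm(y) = 1.63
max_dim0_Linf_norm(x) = 1.28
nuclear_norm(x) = 3.18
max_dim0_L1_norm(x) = 1.88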